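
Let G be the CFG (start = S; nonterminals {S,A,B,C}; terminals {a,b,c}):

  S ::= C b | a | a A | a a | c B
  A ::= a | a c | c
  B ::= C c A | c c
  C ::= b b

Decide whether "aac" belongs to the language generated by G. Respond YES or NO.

Convert to CNF:
  S -> C T2 | T0 A | T0 T0 | T1 B | a
  A -> T0 T1 | a | c
  B -> C X3 | T1 T1
  C -> T2 T2
  T0 -> a
  T1 -> c
  T2 -> b
  X3 -> T1 A

CYK table (by increasing span):
  T[0,0] 'a' = {A,S,T0}  orig:{A,S}
  T[1,1] 'a' = {A,S,T0}  orig:{A,S}
  T[2,2] 'c' = {A,T1}  orig:{A}
  T[0,1] 'aa' = {S}
  T[1,2] 'ac' = {A,S}
  T[0,2] 'aac' = {S}

S ∈ T[0,2] ⇒ YES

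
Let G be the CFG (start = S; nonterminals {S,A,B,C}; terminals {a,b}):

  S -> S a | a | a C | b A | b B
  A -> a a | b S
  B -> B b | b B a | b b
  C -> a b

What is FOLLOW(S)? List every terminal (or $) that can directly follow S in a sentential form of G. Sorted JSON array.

Compute FIRST by fixpoint:
round 1:
  A via A→a a: +{a}
  A via A→b S: +{b}
  B via B→b B a: +{b}
  C via C→a b: +{a}
  S via S→a: +{a}
  S via S→b A: +{b}
  S: {a,b}  A: {a,b}  B: {b}  C: {a}
round 2: — fixpoint
  S: {a,b}  A: {a,b}  B: {b}  C: {a}

FOLLOW iteration:
initialize: $ ∈ FOLLOW(S)
iter 1:
  B→B b: FOLLOW(B) ⊇ FIRST(b) = {b}; new: +{b}
  B→b B a: FOLLOW(B) ⊇ FIRST(a) = {a}; new: +{a}
  S→S a: FOLLOW(S) ⊇ FIRST(a) = {a}; new: +{a}
  S→a C: FOLLOW(C) ⊇ FOLLOW(S) ⊇ {$,a}; new: +{$,a}
  S→b A: FOLLOW(A) ⊇ FOLLOW(S) ⊇ {$,a}; new: +{$,a}
  S→b B: FOLLOW(B) ⊇ FOLLOW(S) ⊇ {$,a}; new: +{$}
  FOLLOW[S]={$,a}  FOLLOW[A]={$,a}  FOLLOW[B]={$,a,b}  FOLLOW[C]={$,a}
iter 2: — fixpoint
  FOLLOW[S]={$,a}  FOLLOW[A]={$,a}  FOLLOW[B]={$,a,b}  FOLLOW[C]={$,a}

FOLLOW(S) = ["$", "a"]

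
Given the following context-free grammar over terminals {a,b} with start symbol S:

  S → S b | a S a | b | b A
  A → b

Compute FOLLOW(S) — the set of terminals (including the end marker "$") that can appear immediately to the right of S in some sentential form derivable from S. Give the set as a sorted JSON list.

FIRST sets, iterate to fixpoint:
pass 1:
  A via A→b: +{b}
  S via S→a S a: +{a}
  S via S→b: +{b}
  FIRST[S]={a,b}  FIRST[A]={b}
pass 2: — fixpoint
  FIRST[S]={a,b}  FIRST[A]={b}

FOLLOW iteration:
seed FOLLOW(S) with $
pass 1:
  S→S b: FOLLOW(S) ⊇ FIRST(b) = {b}; new: +{b}
  S→a S a: FOLLOW(S) ⊇ FIRST(a) = {a}; new: +{a}
  S→b A: FOLLOW(A) ⊇ FOLLOW(S) ⊇ {$,a,b}; new: +{$,a,b}
  FOLLOW(S)={$,a,b}  FOLLOW(A)={$,a,b}
pass 2: (stable)
  FOLLOW(S)={$,a,b}  FOLLOW(A)={$,a,b}

FOLLOW(S) = ["$", "a", "b"]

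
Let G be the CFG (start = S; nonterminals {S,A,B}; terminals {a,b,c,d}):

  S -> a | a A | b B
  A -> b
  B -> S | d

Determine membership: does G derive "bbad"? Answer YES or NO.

CNF form of G:
  S -> T0 A | T1 B | a
  A -> b
  B -> T0 A | T1 B | a | d
  T0 -> a
  T1 -> b

CYK fill:
  [0..0]={A,T1}  "b"  orig:{A}
  [1..1]={A,T1}  "b"  orig:{A}
  [2..2]={B,S,T0}  "a"  orig:{B,S}
  [3..3]={B}  "d"
  [0..1]=∅  "bb"
  [1..2]={B,S}  "ba"
  [2..3]=∅  "ad"
  [0..2]={B,S}  "bba"
  [1..3]=∅  "bad"
  [0..3]=∅  "bbad"

S ∉ T[0,3] ⇒ NO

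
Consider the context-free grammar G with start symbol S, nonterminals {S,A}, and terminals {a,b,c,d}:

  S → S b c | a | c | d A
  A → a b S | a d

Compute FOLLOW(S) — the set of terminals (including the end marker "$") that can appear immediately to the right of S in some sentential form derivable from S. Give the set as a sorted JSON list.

Compute FIRST by fixpoint:
pass 1:
  A via A→a b S: +{a}
  S via S→a: +{a}
  S via S→c: +{c}
  S via S→d A: +{d}
  FIRST[S]={a,c,d}  FIRST[A]={a}
pass 2: done
  FIRST[S]={a,c,d}  FIRST[A]={a}

FOLLOW iteration:
FOLLOW(S) := {$}
round 1:
  S→S b c: FOLLOW(S) ⊇ FIRST(b) = {b}; new: +{b}
  S→d A: FOLLOW(A) ⊇ FOLLOW(S) ⊇ {$,b}; new: +{$,b}
  S: {$,b}  A: {$,b}
round 2: (no change)
  S: {$,b}  A: {$,b}

FOLLOW(S) = ["$", "b"]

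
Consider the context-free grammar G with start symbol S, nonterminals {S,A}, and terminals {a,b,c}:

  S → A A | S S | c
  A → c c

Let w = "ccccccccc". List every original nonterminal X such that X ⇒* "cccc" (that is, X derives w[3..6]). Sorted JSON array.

Convert to CNF:
  S -> A A | S S | c
  A -> T0 T0
  T0 -> c

CYK table (by increasing span), restricted to cells inside w[3..6]:
  T[3,3] 'c' = {S,T0}  orig:{S}
  T[4,4] 'c' = {S,T0}  orig:{S}
  T[5,5] 'c' = {S,T0}  orig:{S}
  T[6,6] 'c' = {S,T0}  orig:{S}
  T[3,4] 'cc' = {A,S}
  T[4,5] 'cc' = {A,S}
  T[5,6] 'cc' = {A,S}
  T[3,5] 'ccc' = {S}
  T[4,6] 'ccc' = {S}
  T[3,6] 'cccc' = {S}

Original NTs in T[3,6] deriving "cccc": ["S"]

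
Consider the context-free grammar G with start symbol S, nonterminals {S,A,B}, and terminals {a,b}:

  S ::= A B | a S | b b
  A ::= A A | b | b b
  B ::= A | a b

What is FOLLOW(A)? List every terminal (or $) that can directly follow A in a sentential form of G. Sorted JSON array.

FIRST iteration:
pass 1:
  A via A→b: +{b}
  B via B→A: +{b}
  B via B→a b: +{a}
  S via S→A B: +{b}
  S via S→a S: +{a}
  FIRST[S]={a,b}  FIRST[A]={b}  FIRST[B]={a,b}
pass 2: — fixpoint
  FIRST[S]={a,b}  FIRST[A]={b}  FIRST[B]={a,b}

Compute FOLLOW by fixpoint:
seed FOLLOW(S) with $
iter 1:
  A→A A: FOLLOW(A) ⊇ FIRST(A) = {b}; new: +{b}
  S→A B: FOLLOW(A) ⊇ FIRST(B) = {a,b}; new: +{a}
  S→A B: FOLLOW(B) ⊇ FOLLOW(S) ⊇ {$}; new: +{$}
  S: {$}  A: {a,b}  B: {$}
iter 2:
  B→A: FOLLOW(A) ⊇ FOLLOW(B) ⊇ {$}; new: +{$}
  S: {$}  A: {$,a,b}  B: {$}
iter 3: — fixpoint
  S: {$}  A: {$,a,b}  B: {$}

FOLLOW(A) = ["$", "a", "b"]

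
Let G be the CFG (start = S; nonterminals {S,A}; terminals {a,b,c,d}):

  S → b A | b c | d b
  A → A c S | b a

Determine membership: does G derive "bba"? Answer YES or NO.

Convert to CNF:
  S -> T1 A | T1 T0 | T3 T1
  A -> A X4 | T1 T2
  T0 -> c
  T1 -> b
  T2 -> a
  T3 -> d
  X4 -> T0 S

CYK table (by increasing span):
  T[0,0] 'b' = {T1}  orig:{}
  T[1,1] 'b' = {T1}  orig:{}
  T[2,2] 'a' = {T2}  orig:{}
  T[0,1] 'bb' = ∅
  T[1,2] 'ba' = {A}
  T[0,2] 'bba' = {S}

S ∈ T[0,2] ⇒ YES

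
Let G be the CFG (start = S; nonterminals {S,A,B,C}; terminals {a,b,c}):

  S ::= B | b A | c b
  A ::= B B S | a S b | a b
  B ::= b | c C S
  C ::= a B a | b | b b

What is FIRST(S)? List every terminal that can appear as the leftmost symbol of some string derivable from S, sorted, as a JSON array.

FIRST sets, iterate to fixpoint:
iter 1:
  A via A→a S b: +{a}
  B via B→b: +{b}
  B via B→c C S: +{c}
  C via C→a B a: +{a}
  C via C→b: +{b}
  S via S→B: +{b,c}
  FIRST(S)={b,c}  FIRST(A)={a}  FIRST(B)={b,c}  FIRST(C)={a,b}
iter 2:
  A via A→B B S: +{b,c}
  FIRST(S)={b,c}  FIRST(A)={a,b,c}  FIRST(B)={b,c}  FIRST(C)={a,b}
iter 3: — fixpoint
  FIRST(S)={b,c}  FIRST(A)={a,b,c}  FIRST(B)={b,c}  FIRST(C)={a,b}

FIRST(S) = ["b", "c"]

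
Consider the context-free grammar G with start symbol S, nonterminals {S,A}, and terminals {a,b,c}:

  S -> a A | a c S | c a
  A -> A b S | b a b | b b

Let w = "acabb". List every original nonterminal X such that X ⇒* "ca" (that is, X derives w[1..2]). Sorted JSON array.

CNF form of G:
  S -> T1 A | T1 X5 | T2 T1
  A -> A X3 | T0 T0 | T0 X4
  T0 -> b
  T1 -> a
  T2 -> c
  X3 -> T0 S
  X4 -> T1 T0
  X5 -> T2 S

CYK fill — only the sub-triangle for w[1..2]:
  T[1,1] 'c' = {T2}  orig:{}
  T[2,2] 'a' = {T1}  orig:{}
  T[1,2] 'ca' = {S}

Original NTs in T[1,2] deriving "ca": ["S"]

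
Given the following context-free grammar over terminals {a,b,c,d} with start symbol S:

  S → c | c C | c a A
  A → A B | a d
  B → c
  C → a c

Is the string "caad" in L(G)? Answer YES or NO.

CNF form of G:
  S -> T2 C | T2 X3 | c
  A -> A B | T0 T1
  B -> c
  C -> T0 T2
  T0 -> a
  T1 -> d
  T2 -> c
  X3 -> T0 A

CYK table (by increasing span):
  cell(0,0) c: {B,S,T2}  orig:{B,S}
  cell(1,1) a: {T0}  orig:{}
  cell(2,2) a: {T0}  orig:{}
  cell(3,3) d: {T1}  orig:{}
  cell(0,1) ca: ∅
  cell(1,2) aa: ∅
  cell(2,3) ad: {A}
  cell(0,2) caa: ∅
  cell(1,3) aad: {X3}  orig:{}
  cell(0,3) caad: {S}

S ∈ T[0,3] ⇒ YES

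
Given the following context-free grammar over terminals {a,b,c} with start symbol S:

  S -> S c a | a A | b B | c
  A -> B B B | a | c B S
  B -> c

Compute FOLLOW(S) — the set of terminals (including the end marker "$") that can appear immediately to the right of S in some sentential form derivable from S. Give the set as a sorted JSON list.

Compute FIRST by fixpoint:
pass 1:
  A via A→a: +{a}
  A via A→c B S: +{c}
  B via B→c: +{c}
  S via S→a A: +{a}
  S via S→b B: +{b}
  S via S→c: +{c}
  FIRST(S)={a,b,c}  FIRST(A)={a,c}  FIRST(B)={c}
pass 2: (no change)
  FIRST(S)={a,b,c}  FIRST(A)={a,c}  FIRST(B)={c}

FOLLOW iteration:
FOLLOW(S) := {$}
iter 1:
  A→B B B: FOLLOW(B) ⊇ FIRST(B) = {c}; new: +{c}
  A→c B S: FOLLOW(B) ⊇ FIRST(S) = {a,b,c}; new: +{a,b}
  S→S c a: FOLLOW(S) ⊇ FIRST(c) = {c}; new: +{c}
  S→a A: FOLLOW(A) ⊇ FOLLOW(S) ⊇ {$,c}; new: +{$,c}
  S→b B: FOLLOW(B) ⊇ FOLLOW(S) ⊇ {$,c}; new: +{$}
  FOLLOW(S)={$,c}  FOLLOW(A)={$,c}  FOLLOW(B)={$,a,b,c}
iter 2: (stable)
  FOLLOW(S)={$,c}  FOLLOW(A)={$,c}  FOLLOW(B)={$,a,b,c}

FOLLOW(S) = ["$", "c"]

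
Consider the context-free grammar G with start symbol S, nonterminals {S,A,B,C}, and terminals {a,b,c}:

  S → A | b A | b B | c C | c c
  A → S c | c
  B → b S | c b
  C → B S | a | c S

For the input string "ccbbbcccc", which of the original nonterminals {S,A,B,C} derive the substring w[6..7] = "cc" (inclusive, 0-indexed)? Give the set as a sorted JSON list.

CNF form of G:
  S -> S T0 | T0 C | T0 T0 | T1 A | T1 B | c
  A -> S T0 | c
  B -> T0 T1 | T1 S
  C -> B S | T0 S | a
  T0 -> c
  T1 -> b

Fill CYK table bottom-up, restricted to cells inside w[6..7]:
  [6..6]={A,S,T0}  "c"  orig:{A,S}
  [7..7]={A,S,T0}  "c"  orig:{A,S}
  [6..7]={A,C,S}  "cc"

Original NTs in T[6,7] deriving "cc": ["A", "C", "S"]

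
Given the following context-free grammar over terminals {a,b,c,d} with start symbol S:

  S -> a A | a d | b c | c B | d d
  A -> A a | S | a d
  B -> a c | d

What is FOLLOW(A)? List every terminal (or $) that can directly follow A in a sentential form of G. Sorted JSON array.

FIRST sets, iterate to fixpoint:
round 1:
  A via A→a d: +{a}
  B via B→a c: +{a}
  B via B→d: +{d}
  S via S→a A: +{a}
  S via S→b c: +{b}
  S via S→c B: +{c}
  S via S→d d: +{d}
  FIRST(S)={a,b,c,d}  FIRST(A)={a}  FIRST(B)={a,d}
round 2:
  A via A→S: +{b,c,d}
  FIRST(S)={a,b,c,d}  FIRST(A)={a,b,c,d}  FIRST(B)={a,d}
round 3: (no change)
  FIRST(S)={a,b,c,d}  FIRST(A)={a,b,c,d}  FIRST(B)={a,d}

FOLLOW sets:
FOLLOW(S) := {$}
round 1:
  A→A a: FOLLOW(A) ⊇ FIRST(a) = {a}; new: +{a}
  A→S: FOLLOW(S) ⊇ FOLLOW(A) ⊇ {a}; new: +{a}
  S→a A: FOLLOW(A) ⊇ FOLLOW(S) ⊇ {$,a}; new: +{$}
  S→c B: FOLLOW(B) ⊇ FOLLOW(S) ⊇ {$,a}; new: +{$,a}
  S: {$,a}  A: {$,a}  B: {$,a}
round 2: — fixpoint
  S: {$,a}  A: {$,a}  B: {$,a}

FOLLOW(A) = ["$", "a"]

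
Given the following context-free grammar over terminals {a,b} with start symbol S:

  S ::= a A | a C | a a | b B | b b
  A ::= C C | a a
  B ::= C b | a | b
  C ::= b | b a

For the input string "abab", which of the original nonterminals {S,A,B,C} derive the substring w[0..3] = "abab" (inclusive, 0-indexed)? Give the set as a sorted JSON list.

CNF form of G:
  S -> T0 A | T0 C | T0 T0 | T1 B | T1 T1
  A -> C C | T0 T0
  B -> C T1 | a | b
  C -> T1 T0 | b
  T0 -> a
  T1 -> b

CYK fill (cells [i..j] with 0 ≤ i ≤ j ≤ 3 only):
  T[0,0] 'a' = {B,T0}  orig:{B}
  T[1,1] 'b' = {B,C,T1}  orig:{B,C}
  T[2,2] 'a' = {B,T0}  orig:{B}
  T[3,3] 'b' = {B,C,T1}  orig:{B,C}
  T[0,1] 'ab' = {S}
  T[1,2] 'ba' = {C,S}
  T[2,3] 'ab' = {S}
  T[0,2] 'aba' = {S}
  T[1,3] 'bab' = {A,B}
  T[0,3] 'abab' = {S}

Original NTs in T[0,3] deriving "abab": ["S"]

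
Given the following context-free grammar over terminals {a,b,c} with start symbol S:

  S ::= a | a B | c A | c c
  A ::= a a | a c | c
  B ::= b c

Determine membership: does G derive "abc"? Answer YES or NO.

CNF form of G:
  S -> T0 B | T1 A | T1 T1 | a
  A -> T0 T0 | T0 T1 | c
  B -> T2 T1
  T0 -> a
  T1 -> c
  T2 -> b

CYK fill:
  [0..0]={S,T0}  "a"  orig:{S}
  [1..1]={T2}  "b"  orig:{}
  [2..2]={A,T1}  "c"  orig:{A}
  [0..1]=∅  "ab"
  [1..2]={B}  "bc"
  [0..2]={S}  "abc"

S ∈ T[0,2] ⇒ YES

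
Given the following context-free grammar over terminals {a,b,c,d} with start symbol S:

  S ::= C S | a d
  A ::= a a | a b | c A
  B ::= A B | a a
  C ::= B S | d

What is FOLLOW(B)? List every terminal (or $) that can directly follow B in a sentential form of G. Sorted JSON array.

Compute FIRST by fixpoint:
pass 1:
  A via A→a a: +{a}
  A via A→c A: +{c}
  B via B→A B: +{a,c}
  C via C→B S: +{a,c}
  C via C→d: +{d}
  S via S→C S: +{a,c,d}
  FIRST[S]={a,c,d}  FIRST[A]={a,c}  FIRST[B]={a,c}  FIRST[C]={a,c,d}
pass 2: (stable)
  FIRST[S]={a,c,d}  FIRST[A]={a,c}  FIRST[B]={a,c}  FIRST[C]={a,c,d}

Compute FOLLOW by fixpoint:
FOLLOW(S) := {$}
iter 1:
  B→A B: FOLLOW(A) ⊇ FIRST(B) = {a,c}; new: +{a,c}
  C→B S: FOLLOW(B) ⊇ FIRST(S) = {a,c,d}; new: +{a,c,d}
  S→C S: FOLLOW(C) ⊇ FIRST(S) = {a,c,d}; new: +{a,c,d}
  FOLLOW[S]={$}  FOLLOW[A]={a,c}  FOLLOW[B]={a,c,d}  FOLLOW[C]={a,c,d}
iter 2:
  C→B S: FOLLOW(S) ⊇ FOLLOW(C) ⊇ {a,c,d}; new: +{a,c,d}
  FOLLOW[S]={$,a,c,d}  FOLLOW[A]={a,c}  FOLLOW[B]={a,c,d}  FOLLOW[C]={a,c,d}
iter 3: done
  FOLLOW[S]={$,a,c,d}  FOLLOW[A]={a,c}  FOLLOW[B]={a,c,d}  FOLLOW[C]={a,c,d}

FOLLOW(B) = ["a", "c", "d"]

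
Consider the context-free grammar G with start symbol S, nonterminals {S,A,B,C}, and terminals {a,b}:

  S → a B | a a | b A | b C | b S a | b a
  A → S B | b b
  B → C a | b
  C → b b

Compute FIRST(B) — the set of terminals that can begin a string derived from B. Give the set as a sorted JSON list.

Compute FIRST by fixpoint:
[1]
  A via A→b b: +{b}
  B via B→b: +{b}
  C via C→b b: +{b}
  S via S→a B: +{a}
  S via S→b A: +{b}
  FIRST(S)={a,b}  FIRST(A)={b}  FIRST(B)={b}  FIRST(C)={b}
[2]
  A via A→S B: +{a}
  FIRST(S)={a,b}  FIRST(A)={a,b}  FIRST(B)={b}  FIRST(C)={b}
[3] — fixpoint
  FIRST(S)={a,b}  FIRST(A)={a,b}  FIRST(B)={b}  FIRST(C)={b}

FIRST(B) = ["b"]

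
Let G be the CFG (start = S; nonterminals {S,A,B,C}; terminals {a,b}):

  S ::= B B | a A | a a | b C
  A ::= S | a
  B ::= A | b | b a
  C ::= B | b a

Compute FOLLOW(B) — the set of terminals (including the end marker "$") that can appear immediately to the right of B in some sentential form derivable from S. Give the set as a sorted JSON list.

FIRST sets, iterate to fixpoint:
round 1:
  A via A→a: +{a}
  B via B→A: +{a}
  B via B→b: +{b}
  C via C→B: +{a,b}
  S via S→B B: +{a,b}
  FIRST(S)={a,b}  FIRST(A)={a}  FIRST(B)={a,b}  FIRST(C)={a,b}
round 2:
  A via A→S: +{b}
  FIRST(S)={a,b}  FIRST(A)={a,b}  FIRST(B)={a,b}  FIRST(C)={a,b}
round 3: (no change)
  FIRST(S)={a,b}  FIRST(A)={a,b}  FIRST(B)={a,b}  FIRST(C)={a,b}

FOLLOW iteration:
FOLLOW(S) := {$}
round 1:
  S→B B: FOLLOW(B) ⊇ FIRST(B) = {a,b}; new: +{a,b}
  S→B B: FOLLOW(B) ⊇ FOLLOW(S) ⊇ {$}; new: +{$}
  S→a A: FOLLOW(A) ⊇ FOLLOW(S) ⊇ {$}; new: +{$}
  S→b C: FOLLOW(C) ⊇ FOLLOW(S) ⊇ {$}; new: +{$}
  FOLLOW(S)={$}  FOLLOW(A)={$}  FOLLOW(B)={$,a,b}  FOLLOW(C)={$}
round 2:
  B→A: FOLLOW(A) ⊇ FOLLOW(B) ⊇ {$,a,b}; new: +{a,b}
  FOLLOW(S)={$}  FOLLOW(A)={$,a,b}  FOLLOW(B)={$,a,b}  FOLLOW(C)={$}
round 3:
  A→S: FOLLOW(S) ⊇ FOLLOW(A) ⊇ {$,a,b}; new: +{a,b}
  S→b C: FOLLOW(C) ⊇ FOLLOW(S) ⊇ {$,a,b}; new: +{a,b}
  FOLLOW(S)={$,a,b}  FOLLOW(A)={$,a,b}  FOLLOW(B)={$,a,b}  FOLLOW(C)={$,a,b}
round 4: (stable)
  FOLLOW(S)={$,a,b}  FOLLOW(A)={$,a,b}  FOLLOW(B)={$,a,b}  FOLLOW(C)={$,a,b}

FOLLOW(B) = ["$", "a", "b"]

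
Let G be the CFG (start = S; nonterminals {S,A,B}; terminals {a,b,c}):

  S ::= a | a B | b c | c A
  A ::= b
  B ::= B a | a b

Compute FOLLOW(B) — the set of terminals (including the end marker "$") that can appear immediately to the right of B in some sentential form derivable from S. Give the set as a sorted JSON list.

FIRST iteration:
pass 1:
  A via A→b: +{b}
  B via B→a b: +{a}
  S via S→a: +{a}
  S via S→b c: +{b}
  S via S→c A: +{c}
  FIRST(S)={a,b,c}  FIRST(A)={b}  FIRST(B)={a}
pass 2: (stable)
  FIRST(S)={a,b,c}  FIRST(A)={b}  FIRST(B)={a}

Compute FOLLOW by fixpoint:
FOLLOW(S) := {$}
[1]
  B→B a: FOLLOW(B) ⊇ FIRST(a) = {a}; new: +{a}
  S→a B: FOLLOW(B) ⊇ FOLLOW(S) ⊇ {$}; new: +{$}
  S→c A: FOLLOW(A) ⊇ FOLLOW(S) ⊇ {$}; new: +{$}
  FOLLOW(S)={$}  FOLLOW(A)={$}  FOLLOW(B)={$,a}
[2] done
  FOLLOW(S)={$}  FOLLOW(A)={$}  FOLLOW(B)={$,a}

FOLLOW(B) = ["$", "a"]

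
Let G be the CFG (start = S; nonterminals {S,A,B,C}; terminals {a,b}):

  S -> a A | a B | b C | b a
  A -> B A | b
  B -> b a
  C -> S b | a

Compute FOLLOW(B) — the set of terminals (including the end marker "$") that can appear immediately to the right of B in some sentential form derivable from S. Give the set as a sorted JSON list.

Compute FIRST by fixpoint:
[1]
  A via A→b: +{b}
  B via B→b a: +{b}
  C via C→a: +{a}
  S via S→a A: +{a}
  S via S→b C: +{b}
  FIRST(S)={a,b}  FIRST(A)={b}  FIRST(B)={b}  FIRST(C)={a}
[2]
  C via C→S b: +{b}
  FIRST(S)={a,b}  FIRST(A)={b}  FIRST(B)={b}  FIRST(C)={a,b}
[3] — fixpoint
  FIRST(S)={a,b}  FIRST(A)={b}  FIRST(B)={b}  FIRST(C)={a,b}

FOLLOW iteration:
FOLLOW(S) := {$}
iter 1:
  A→B A: FOLLOW(B) ⊇ FIRST(A) = {b}; new: +{b}
  C→S b: FOLLOW(S) ⊇ FIRST(b) = {b}; new: +{b}
  S→a A: FOLLOW(A) ⊇ FOLLOW(S) ⊇ {$,b}; new: +{$,b}
  S→a B: FOLLOW(B) ⊇ FOLLOW(S) ⊇ {$,b}; new: +{$}
  S→b C: FOLLOW(C) ⊇ FOLLOW(S) ⊇ {$,b}; new: +{$,b}
  S: {$,b}  A: {$,b}  B: {$,b}  C: {$,b}
iter 2: (no change)
  S: {$,b}  A: {$,b}  B: {$,b}  C: {$,b}

FOLLOW(B) = ["$", "b"]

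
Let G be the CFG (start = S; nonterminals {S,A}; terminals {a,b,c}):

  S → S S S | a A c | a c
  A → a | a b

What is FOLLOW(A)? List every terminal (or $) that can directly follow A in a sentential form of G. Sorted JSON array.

Compute FIRST by fixpoint:
iter 1:
  A via A→a: +{a}
  S via S→a A c: +{a}
  FIRST(S)={a}  FIRST(A)={a}
iter 2: — fixpoint
  FIRST(S)={a}  FIRST(A)={a}

FOLLOW iteration:
initialize: $ ∈ FOLLOW(S)
iter 1:
  S→S S S: FOLLOW(S) ⊇ FIRST(S) = {a}; new: +{a}
  S→a A c: FOLLOW(A) ⊇ FIRST(c) = {c}; new: +{c}
  FOLLOW(S)={$,a}  FOLLOW(A)={c}
iter 2: done
  FOLLOW(S)={$,a}  FOLLOW(A)={c}

FOLLOW(A) = ["c"]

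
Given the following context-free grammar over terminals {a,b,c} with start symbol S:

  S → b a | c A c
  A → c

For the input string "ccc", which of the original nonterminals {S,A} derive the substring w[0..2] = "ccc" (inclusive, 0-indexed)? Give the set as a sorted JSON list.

Convert to CNF:
  S -> T0 T1 | T2 X3
  A -> c
  T0 -> b
  T1 -> a
  T2 -> c
  X3 -> A T2

CYK fill — only the sub-triangle for w[0..2]:
  cell(0,0) c: {A,T2}  orig:{A}
  cell(1,1) c: {A,T2}  orig:{A}
  cell(2,2) c: {A,T2}  orig:{A}
  cell(0,1) cc: {X3}  orig:{}
  cell(1,2) cc: {X3}  orig:{}
  cell(0,2) ccc: {S}

Original NTs in T[0,2] deriving "ccc": ["S"]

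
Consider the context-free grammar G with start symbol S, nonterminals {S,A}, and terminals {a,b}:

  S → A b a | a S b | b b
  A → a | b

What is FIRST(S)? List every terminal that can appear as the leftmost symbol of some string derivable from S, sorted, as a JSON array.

FIRST sets, iterate to fixpoint:
round 1:
  A via A→a: +{a}
  A via A→b: +{b}
  S via S→A b a: +{a,b}
  FIRST[S]={a,b}  FIRST[A]={a,b}
round 2: (no change)
  FIRST[S]={a,b}  FIRST[A]={a,b}

FIRST(S) = ["a", "b"]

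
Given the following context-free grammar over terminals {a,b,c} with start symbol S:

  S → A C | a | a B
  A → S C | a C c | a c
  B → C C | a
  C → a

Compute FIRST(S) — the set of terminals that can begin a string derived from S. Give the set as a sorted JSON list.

FIRST iteration:
iter 1:
  A via A→a C c: +{a}
  B via B→a: +{a}
  C via C→a: +{a}
  S via S→A C: +{a}
  FIRST(S)={a}  FIRST(A)={a}  FIRST(B)={a}  FIRST(C)={a}
iter 2: — fixpoint
  FIRST(S)={a}  FIRST(A)={a}  FIRST(B)={a}  FIRST(C)={a}

FIRST(S) = ["a"]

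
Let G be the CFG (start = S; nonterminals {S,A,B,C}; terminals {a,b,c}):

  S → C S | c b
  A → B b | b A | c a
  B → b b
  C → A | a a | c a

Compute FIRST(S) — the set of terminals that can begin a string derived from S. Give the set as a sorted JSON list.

Compute FIRST by fixpoint:
pass 1:
  A via A→b A: +{b}
  A via A→c a: +{c}
  B via B→b b: +{b}
  C via C→A: +{b,c}
  C via C→a a: +{a}
  S via S→C S: +{a,b,c}
  FIRST(S)={a,b,c}  FIRST(A)={b,c}  FIRST(B)={b}  FIRST(C)={a,b,c}
pass 2: (stable)
  FIRST(S)={a,b,c}  FIRST(A)={b,c}  FIRST(B)={b}  FIRST(C)={a,b,c}

FIRST(S) = ["a", "b", "c"]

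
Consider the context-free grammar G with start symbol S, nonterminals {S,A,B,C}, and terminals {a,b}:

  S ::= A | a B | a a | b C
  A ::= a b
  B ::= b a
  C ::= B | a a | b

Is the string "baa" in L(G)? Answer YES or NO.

CNF form of G:
  S -> T0 B | T0 T0 | T0 T1 | T1 C
  A -> T0 T1
  B -> T1 T0
  C -> T0 T0 | T1 T0 | b
  T0 -> a
  T1 -> b

CYK table (by increasing span):
  [0..0]={C,T1}  "b"  orig:{C}
  [1..1]={T0}  "a"  orig:{}
  [2..2]={T0}  "a"  orig:{}
  [0..1]={B,C}  "ba"
  [1..2]={C,S}  "aa"
  [0..2]={S}  "baa"

S ∈ T[0,2] ⇒ YES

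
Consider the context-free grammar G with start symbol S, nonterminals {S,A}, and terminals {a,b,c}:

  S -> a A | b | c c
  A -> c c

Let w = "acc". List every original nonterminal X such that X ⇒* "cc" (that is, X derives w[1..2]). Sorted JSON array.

Convert to CNF:
  S -> T0 T0 | T1 A | b
  A -> T0 T0
  T0 -> c
  T1 -> a

Fill CYK table bottom-up (cells [i..j] with 1 ≤ i ≤ j ≤ 2 only):
  T[1,1] 'c' = {T0}  orig:{}
  T[2,2] 'c' = {T0}  orig:{}
  T[1,2] 'cc' = {A,S}

Original NTs in T[1,2] deriving "cc": ["A", "S"]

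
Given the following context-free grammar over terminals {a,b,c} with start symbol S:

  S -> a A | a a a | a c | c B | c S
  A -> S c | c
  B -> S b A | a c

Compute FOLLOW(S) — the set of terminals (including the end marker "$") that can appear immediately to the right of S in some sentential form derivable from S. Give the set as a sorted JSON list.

Compute FIRST by fixpoint:
[1]
  A via A→c: +{c}
  B via B→a c: +{a}
  S via S→a A: +{a}
  S via S→c B: +{c}
  S: {a,c}  A: {c}  B: {a}
[2]
  A via A→S c: +{a}
  B via B→S b A: +{c}
  S: {a,c}  A: {a,c}  B: {a,c}
[3] (stable)
  S: {a,c}  A: {a,c}  B: {a,c}

FOLLOW sets:
seed FOLLOW(S) with $
[1]
  A→S c: FOLLOW(S) ⊇ FIRST(c) = {c}; new: +{c}
  B→S b A: FOLLOW(S) ⊇ FIRST(b) = {b}; new: +{b}
  S→a A: FOLLOW(A) ⊇ FOLLOW(S) ⊇ {$,b,c}; new: +{$,b,c}
  S→c B: FOLLOW(B) ⊇ FOLLOW(S) ⊇ {$,b,c}; new: +{$,b,c}
  FOLLOW[S]={$,b,c}  FOLLOW[A]={$,b,c}  FOLLOW[B]={$,b,c}
[2] — fixpoint
  FOLLOW[S]={$,b,c}  FOLLOW[A]={$,b,c}  FOLLOW[B]={$,b,c}

FOLLOW(S) = ["$", "b", "c"]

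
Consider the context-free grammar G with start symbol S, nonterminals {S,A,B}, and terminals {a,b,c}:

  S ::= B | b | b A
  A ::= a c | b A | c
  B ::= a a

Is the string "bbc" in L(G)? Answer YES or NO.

Convert to CNF:
  S -> T0 T0 | T2 A | b
  A -> T0 T1 | T2 A | c
  B -> T0 T0
  T0 -> a
  T1 -> c
  T2 -> b

CYK fill:
  T[0,0] 'b' = {S,T2}  orig:{S}
  T[1,1] 'b' = {S,T2}  orig:{S}
  T[2,2] 'c' = {A,T1}  orig:{A}
  T[0,1] 'bb' = ∅
  T[1,2] 'bc' = {A,S}
  T[0,2] 'bbc' = {A,S}

S ∈ T[0,2] ⇒ YES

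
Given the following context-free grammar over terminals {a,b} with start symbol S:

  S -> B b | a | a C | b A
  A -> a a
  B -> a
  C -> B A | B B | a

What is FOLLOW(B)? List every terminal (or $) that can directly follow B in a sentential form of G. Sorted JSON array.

FIRST iteration:
[1]
  A via A→a a: +{a}
  B via B→a: +{a}
  C via C→B A: +{a}
  S via S→B b: +{a}
  S via S→b A: +{b}
  FIRST(S)={a,b}  FIRST(A)={a}  FIRST(B)={a}  FIRST(C)={a}
[2] (stable)
  FIRST(S)={a,b}  FIRST(A)={a}  FIRST(B)={a}  FIRST(C)={a}

Compute FOLLOW by fixpoint:
initialize: $ ∈ FOLLOW(S)
pass 1:
  C→B A: FOLLOW(B) ⊇ FIRST(A) = {a}; new: +{a}
  S→B b: FOLLOW(B) ⊇ FIRST(b) = {b}; new: +{b}
  S→a C: FOLLOW(C) ⊇ FOLLOW(S) ⊇ {$}; new: +{$}
  S→b A: FOLLOW(A) ⊇ FOLLOW(S) ⊇ {$}; new: +{$}
  FOLLOW[S]={$}  FOLLOW[A]={$}  FOLLOW[B]={a,b}  FOLLOW[C]={$}
pass 2:
  C→B B: FOLLOW(B) ⊇ FOLLOW(C) ⊇ {$}; new: +{$}
  FOLLOW[S]={$}  FOLLOW[A]={$}  FOLLOW[B]={$,a,b}  FOLLOW[C]={$}
pass 3: (no change)
  FOLLOW[S]={$}  FOLLOW[A]={$}  FOLLOW[B]={$,a,b}  FOLLOW[C]={$}

FOLLOW(B) = ["$", "a", "b"]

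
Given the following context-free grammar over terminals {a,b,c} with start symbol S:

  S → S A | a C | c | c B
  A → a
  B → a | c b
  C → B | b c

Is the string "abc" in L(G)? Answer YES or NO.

CNF form of G:
  S -> S A | T0 B | T2 C | c
  A -> a
  B -> T0 T1 | a
  C -> T0 T1 | T1 T0 | a
  T0 -> c
  T1 -> b
  T2 -> a

CYK table (by increasing span):
  [0..0]={A,B,C,T2}  "a"  orig:{A,B,C}
  [1..1]={T1}  "b"  orig:{}
  [2..2]={S,T0}  "c"  orig:{S}
  [0..1]=∅  "ab"
  [1..2]={C}  "bc"
  [0..2]={S}  "abc"

S ∈ T[0,2] ⇒ YES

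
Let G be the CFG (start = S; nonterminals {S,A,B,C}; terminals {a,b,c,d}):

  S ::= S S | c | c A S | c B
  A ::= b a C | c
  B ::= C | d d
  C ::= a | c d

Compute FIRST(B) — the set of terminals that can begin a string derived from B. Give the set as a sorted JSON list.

FIRST sets, iterate to fixpoint:
[1]
  A via A→b a C: +{b}
  A via A→c: +{c}
  B via B→d d: +{d}
  C via C→a: +{a}
  C via C→c d: +{c}
  S via S→c: +{c}
  FIRST[S]={c}  FIRST[A]={b,c}  FIRST[B]={d}  FIRST[C]={a,c}
[2]
  B via B→C: +{a,c}
  FIRST[S]={c}  FIRST[A]={b,c}  FIRST[B]={a,c,d}  FIRST[C]={a,c}
[3] done
  FIRST[S]={c}  FIRST[A]={b,c}  FIRST[B]={a,c,d}  FIRST[C]={a,c}

FIRST(B) = ["a", "c", "d"]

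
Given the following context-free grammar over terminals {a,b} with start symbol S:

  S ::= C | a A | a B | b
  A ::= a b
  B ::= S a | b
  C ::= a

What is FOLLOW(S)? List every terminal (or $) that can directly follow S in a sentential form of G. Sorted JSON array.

Compute FIRST by fixpoint:
round 1:
  A via A→a b: +{a}
  B via B→b: +{b}
  C via C→a: +{a}
  S via S→C: +{a}
  S via S→b: +{b}
  FIRST(S)={a,b}  FIRST(A)={a}  FIRST(B)={b}  FIRST(C)={a}
round 2:
  B via B→S a: +{a}
  FIRST(S)={a,b}  FIRST(A)={a}  FIRST(B)={a,b}  FIRST(C)={a}
round 3: (no change)
  FIRST(S)={a,b}  FIRST(A)={a}  FIRST(B)={a,b}  FIRST(C)={a}

FOLLOW iteration:
initialize: $ ∈ FOLLOW(S)
pass 1:
  B→S a: FOLLOW(S) ⊇ FIRST(a) = {a}; new: +{a}
  S→C: FOLLOW(C) ⊇ FOLLOW(S) ⊇ {$,a}; new: +{$,a}
  S→a A: FOLLOW(A) ⊇ FOLLOW(S) ⊇ {$,a}; new: +{$,a}
  S→a B: FOLLOW(B) ⊇ FOLLOW(S) ⊇ {$,a}; new: +{$,a}
  S: {$,a}  A: {$,a}  B: {$,a}  C: {$,a}
pass 2: done
  S: {$,a}  A: {$,a}  B: {$,a}  C: {$,a}

FOLLOW(S) = ["$", "a"]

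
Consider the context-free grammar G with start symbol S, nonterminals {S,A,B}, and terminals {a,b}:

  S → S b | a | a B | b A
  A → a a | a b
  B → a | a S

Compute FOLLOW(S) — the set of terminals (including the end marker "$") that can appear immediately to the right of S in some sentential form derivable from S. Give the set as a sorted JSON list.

Compute FIRST by fixpoint:
round 1:
  A via A→a a: +{a}
  B via B→a: +{a}
  S via S→a: +{a}
  S via S→b A: +{b}
  FIRST[S]={a,b}  FIRST[A]={a}  FIRST[B]={a}
round 2: (stable)
  FIRST[S]={a,b}  FIRST[A]={a}  FIRST[B]={a}

FOLLOW sets:
initialize: $ ∈ FOLLOW(S)
[1]
  S→S b: FOLLOW(S) ⊇ FIRST(b) = {b}; new: +{b}
  S→a B: FOLLOW(B) ⊇ FOLLOW(S) ⊇ {$,b}; new: +{$,b}
  S→b A: FOLLOW(A) ⊇ FOLLOW(S) ⊇ {$,b}; new: +{$,b}
  S: {$,b}  A: {$,b}  B: {$,b}
[2] done
  S: {$,b}  A: {$,b}  B: {$,b}

FOLLOW(S) = ["$", "b"]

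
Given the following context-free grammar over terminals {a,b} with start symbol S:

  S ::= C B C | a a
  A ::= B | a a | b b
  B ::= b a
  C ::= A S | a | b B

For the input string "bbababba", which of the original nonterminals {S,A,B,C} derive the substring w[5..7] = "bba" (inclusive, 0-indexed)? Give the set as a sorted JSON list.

CNF form of G:
  S -> C X2 | T0 T0
  A -> T0 T0 | T1 T0 | T1 T1
  B -> T1 T0
  C -> A S | T1 B | a
  T0 -> a
  T1 -> b
  X2 -> B C

Fill CYK table bottom-up — only the sub-triangle for w[5..7]:
  T[5,5] 'b' = {T1}  orig:{}
  T[6,6] 'b' = {T1}  orig:{}
  T[7,7] 'a' = {C,T0}  orig:{C}
  T[5,6] 'bb' = {A}
  T[6,7] 'ba' = {A,B}
  T[5,7] 'bba' = {C}

Original NTs in T[5,7] deriving "bba": ["C"]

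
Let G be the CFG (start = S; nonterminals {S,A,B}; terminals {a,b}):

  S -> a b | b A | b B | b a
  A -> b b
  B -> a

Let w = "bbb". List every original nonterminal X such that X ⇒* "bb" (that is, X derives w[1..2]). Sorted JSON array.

CNF form of G:
  S -> T0 A | T0 B | T0 T1 | T1 T0
  A -> T0 T0
  B -> a
  T0 -> b
  T1 -> a

CYK table (by increasing span) (cells [i..j] with 1 ≤ i ≤ j ≤ 2 only):
  T[1,1] 'b' = {T0}  orig:{}
  T[2,2] 'b' = {T0}  orig:{}
  T[1,2] 'bb' = {A}

Original NTs in T[1,2] deriving "bb": ["A"]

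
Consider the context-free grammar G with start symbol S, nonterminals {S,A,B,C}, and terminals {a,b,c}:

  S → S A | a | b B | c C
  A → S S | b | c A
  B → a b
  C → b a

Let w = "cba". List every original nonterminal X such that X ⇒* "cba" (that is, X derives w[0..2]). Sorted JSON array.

CNF form of G:
  S -> S A | T0 C | T2 B | a
  A -> S S | T0 A | b
  B -> T1 T2
  C -> T2 T1
  T0 -> c
  T1 -> a
  T2 -> b

CYK table (by increasing span) — only the sub-triangle for w[0..2]:
  cell(0,0) c: {T0}  orig:{}
  cell(1,1) b: {A,T2}  orig:{A}
  cell(2,2) a: {S,T1}  orig:{S}
  cell(0,1) cb: {A}
  cell(1,2) ba: {C}
  cell(0,2) cba: {S}

Original NTs in T[0,2] deriving "cba": ["S"]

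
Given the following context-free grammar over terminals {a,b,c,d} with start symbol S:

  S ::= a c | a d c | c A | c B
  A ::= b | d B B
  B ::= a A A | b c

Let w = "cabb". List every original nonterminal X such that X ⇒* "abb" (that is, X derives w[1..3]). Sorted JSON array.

CNF form of G:
  S -> T1 T3 | T1 X6 | T3 A | T3 B
  A -> T0 X4 | b
  B -> T1 X5 | T2 T3
  T0 -> d
  T1 -> a
  T2 -> b
  T3 -> c
  X4 -> B B
  X5 -> A A
  X6 -> T0 T3

CYK fill (cells [i..j] with 1 ≤ i ≤ j ≤ 3 only):
  T[1,1] 'a' = {T1}  orig:{}
  T[2,2] 'b' = {A,T2}  orig:{A}
  T[3,3] 'b' = {A,T2}  orig:{A}
  T[1,2] 'ab' = ∅
  T[2,3] 'bb' = {X5}  orig:{}
  T[1,3] 'abb' = {B}

Original NTs in T[1,3] deriving "abb": ["B"]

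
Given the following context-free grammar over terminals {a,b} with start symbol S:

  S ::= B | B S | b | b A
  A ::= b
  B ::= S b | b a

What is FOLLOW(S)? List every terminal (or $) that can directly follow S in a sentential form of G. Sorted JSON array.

FIRST sets, iterate to fixpoint:
iter 1:
  A via A→b: +{b}
  B via B→b a: +{b}
  S via S→B: +{b}
  S: {b}  A: {b}  B: {b}
iter 2: — fixpoint
  S: {b}  A: {b}  B: {b}

Compute FOLLOW by fixpoint:
initialize: $ ∈ FOLLOW(S)
[1]
  B→S b: FOLLOW(S) ⊇ FIRST(b) = {b}; new: +{b}
  S→B: FOLLOW(B) ⊇ FOLLOW(S) ⊇ {$,b}; new: +{$,b}
  S→b A: FOLLOW(A) ⊇ FOLLOW(S) ⊇ {$,b}; new: +{$,b}
  FOLLOW[S]={$,b}  FOLLOW[A]={$,b}  FOLLOW[B]={$,b}
[2] done
  FOLLOW[S]={$,b}  FOLLOW[A]={$,b}  FOLLOW[B]={$,b}

FOLLOW(S) = ["$", "b"]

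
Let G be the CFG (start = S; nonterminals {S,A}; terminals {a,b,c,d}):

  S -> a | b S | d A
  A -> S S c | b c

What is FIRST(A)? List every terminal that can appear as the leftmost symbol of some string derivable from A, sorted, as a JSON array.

Compute FIRST by fixpoint:
iter 1:
  A via A→b c: +{b}
  S via S→a: +{a}
  S via S→b S: +{b}
  S via S→d A: +{d}
  FIRST[S]={a,b,d}  FIRST[A]={b}
iter 2:
  A via A→S S c: +{a,d}
  FIRST[S]={a,b,d}  FIRST[A]={a,b,d}
iter 3: (no change)
  FIRST[S]={a,b,d}  FIRST[A]={a,b,d}

FIRST(A) = ["a", "b", "d"]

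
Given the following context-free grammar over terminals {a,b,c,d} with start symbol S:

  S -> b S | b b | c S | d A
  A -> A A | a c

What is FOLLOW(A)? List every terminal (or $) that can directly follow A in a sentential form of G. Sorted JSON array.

FIRST sets, iterate to fixpoint:
iter 1:
  A via A→a c: +{a}
  S via S→b S: +{b}
  S via S→c S: +{c}
  S via S→d A: +{d}
  FIRST(S)={b,c,d}  FIRST(A)={a}
iter 2: (stable)
  FIRST(S)={b,c,d}  FIRST(A)={a}

Compute FOLLOW by fixpoint:
seed FOLLOW(S) with $
[1]
  A→A A: FOLLOW(A) ⊇ FIRST(A) = {a}; new: +{a}
  S→d A: FOLLOW(A) ⊇ FOLLOW(S) ⊇ {$}; new: +{$}
  FOLLOW[S]={$}  FOLLOW[A]={$,a}
[2] done
  FOLLOW[S]={$}  FOLLOW[A]={$,a}

FOLLOW(A) = ["$", "a"]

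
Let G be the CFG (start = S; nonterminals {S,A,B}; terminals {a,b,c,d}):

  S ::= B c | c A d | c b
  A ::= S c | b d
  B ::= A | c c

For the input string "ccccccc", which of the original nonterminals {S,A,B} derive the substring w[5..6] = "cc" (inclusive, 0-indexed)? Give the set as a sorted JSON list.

CNF form of G:
  S -> B T0 | T0 T1 | T0 X3
  A -> S T0 | T1 T2
  B -> S T0 | T0 T0 | T1 T2
  T0 -> c
  T1 -> b
  T2 -> d
  X3 -> A T2

CYK table (by increasing span), restricted to cells inside w[5..6]:
  [5..5]={T0}  "c"  orig:{}
  [6..6]={T0}  "c"  orig:{}
  [5..6]={B}  "cc"

Original NTs in T[5,6] deriving "cc": ["B"]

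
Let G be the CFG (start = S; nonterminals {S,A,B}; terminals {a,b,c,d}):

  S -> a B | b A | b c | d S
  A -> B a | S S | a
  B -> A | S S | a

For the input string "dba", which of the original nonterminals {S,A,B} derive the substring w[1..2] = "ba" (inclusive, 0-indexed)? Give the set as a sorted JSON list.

CNF form of G:
  S -> T0 B | T1 A | T1 T2 | T3 S
  A -> B T0 | S S | a
  B -> B T0 | S S | a
  T0 -> a
  T1 -> b
  T2 -> c
  T3 -> d

CYK fill (cells [i..j] with 1 ≤ i ≤ j ≤ 2 only):
  [1..1]={T1}  "b"  orig:{}
  [2..2]={A,B,T0}  "a"  orig:{A,B}
  [1..2]={S}  "ba"

Original NTs in T[1,2] deriving "ba": ["S"]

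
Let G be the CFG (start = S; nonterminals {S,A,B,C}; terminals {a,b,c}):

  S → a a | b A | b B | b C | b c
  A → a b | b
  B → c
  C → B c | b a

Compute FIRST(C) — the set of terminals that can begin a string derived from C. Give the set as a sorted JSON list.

FIRST sets, iterate to fixpoint:
iter 1:
  A via A→a b: +{a}
  A via A→b: +{b}
  B via B→c: +{c}
  C via C→B c: +{c}
  C via C→b a: +{b}
  S via S→a a: +{a}
  S via S→b A: +{b}
  FIRST(S)={a,b}  FIRST(A)={a,b}  FIRST(B)={c}  FIRST(C)={b,c}
iter 2: done
  FIRST(S)={a,b}  FIRST(A)={a,b}  FIRST(B)={c}  FIRST(C)={b,c}

FIRST(C) = ["b", "c"]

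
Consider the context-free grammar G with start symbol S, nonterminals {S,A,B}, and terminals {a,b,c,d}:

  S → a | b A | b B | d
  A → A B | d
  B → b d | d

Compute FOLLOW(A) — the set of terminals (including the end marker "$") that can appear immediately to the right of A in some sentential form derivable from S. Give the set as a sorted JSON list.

FIRST iteration:
[1]
  A via A→d: +{d}
  B via B→b d: +{b}
  B via B→d: +{d}
  S via S→a: +{a}
  S via S→b A: +{b}
  S via S→d: +{d}
  S: {a,b,d}  A: {d}  B: {b,d}
[2] — fixpoint
  S: {a,b,d}  A: {d}  B: {b,d}

Compute FOLLOW by fixpoint:
FOLLOW(S) := {$}
round 1:
  A→A B: FOLLOW(A) ⊇ FIRST(B) = {b,d}; new: +{b,d}
  A→A B: FOLLOW(B) ⊇ FOLLOW(A) ⊇ {b,d}; new: +{b,d}
  S→b A: FOLLOW(A) ⊇ FOLLOW(S) ⊇ {$}; new: +{$}
  S→b B: FOLLOW(B) ⊇ FOLLOW(S) ⊇ {$}; new: +{$}
  FOLLOW[S]={$}  FOLLOW[A]={$,b,d}  FOLLOW[B]={$,b,d}
round 2: (no change)
  FOLLOW[S]={$}  FOLLOW[A]={$,b,d}  FOLLOW[B]={$,b,d}

FOLLOW(A) = ["$", "b", "d"]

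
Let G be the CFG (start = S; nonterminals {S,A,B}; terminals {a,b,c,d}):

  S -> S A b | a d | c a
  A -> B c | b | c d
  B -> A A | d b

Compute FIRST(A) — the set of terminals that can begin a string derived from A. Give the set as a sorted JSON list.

Compute FIRST by fixpoint:
pass 1:
  A via A→b: +{b}
  A via A→c d: +{c}
  B via B→A A: +{b,c}
  B via B→d b: +{d}
  S via S→a d: +{a}
  S via S→c a: +{c}
  FIRST(S)={a,c}  FIRST(A)={b,c}  FIRST(B)={b,c,d}
pass 2:
  A via A→B c: +{d}
  FIRST(S)={a,c}  FIRST(A)={b,c,d}  FIRST(B)={b,c,d}
pass 3: (no change)
  FIRST(S)={a,c}  FIRST(A)={b,c,d}  FIRST(B)={b,c,d}

FIRST(A) = ["b", "c", "d"]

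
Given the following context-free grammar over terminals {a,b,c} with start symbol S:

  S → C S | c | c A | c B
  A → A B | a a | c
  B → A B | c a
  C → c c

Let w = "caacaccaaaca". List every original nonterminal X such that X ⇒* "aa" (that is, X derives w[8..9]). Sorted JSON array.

CNF form of G:
  S -> C S | T1 A | T1 B | c
  A -> A B | T0 T0 | c
  B -> A B | T1 T0
  C -> T1 T1
  T0 -> a
  T1 -> c

CYK table (by increasing span) — only the sub-triangle for w[8..9]:
  [8..8]={T0}  "a"  orig:{}
  [9..9]={T0}  "a"  orig:{}
  [8..9]={A}  "aa"

Original NTs in T[8,9] deriving "aa": ["A"]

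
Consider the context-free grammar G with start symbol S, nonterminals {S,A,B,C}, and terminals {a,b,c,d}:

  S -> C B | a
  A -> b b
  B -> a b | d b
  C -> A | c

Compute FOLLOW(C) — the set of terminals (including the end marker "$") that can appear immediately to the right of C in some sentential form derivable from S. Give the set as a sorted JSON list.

Compute FIRST by fixpoint:
iter 1:
  A via A→b b: +{b}
  B via B→a b: +{a}
  B via B→d b: +{d}
  C via C→A: +{b}
  C via C→c: +{c}
  S via S→C B: +{b,c}
  S via S→a: +{a}
  FIRST[S]={a,b,c}  FIRST[A]={b}  FIRST[B]={a,d}  FIRST[C]={b,c}
iter 2: (stable)
  FIRST[S]={a,b,c}  FIRST[A]={b}  FIRST[B]={a,d}  FIRST[C]={b,c}

FOLLOW iteration:
seed FOLLOW(S) with $
round 1:
  S→C B: FOLLOW(C) ⊇ FIRST(B) = {a,d}; new: +{a,d}
  S→C B: FOLLOW(B) ⊇ FOLLOW(S) ⊇ {$}; new: +{$}
  FOLLOW(S)={$}  FOLLOW(A)={}  FOLLOW(B)={$}  FOLLOW(C)={a,d}
round 2:
  C→A: FOLLOW(A) ⊇ FOLLOW(C) ⊇ {a,d}; new: +{a,d}
  FOLLOW(S)={$}  FOLLOW(A)={a,d}  FOLLOW(B)={$}  FOLLOW(C)={a,d}
round 3: — fixpoint
  FOLLOW(S)={$}  FOLLOW(A)={a,d}  FOLLOW(B)={$}  FOLLOW(C)={a,d}

FOLLOW(C) = ["a", "d"]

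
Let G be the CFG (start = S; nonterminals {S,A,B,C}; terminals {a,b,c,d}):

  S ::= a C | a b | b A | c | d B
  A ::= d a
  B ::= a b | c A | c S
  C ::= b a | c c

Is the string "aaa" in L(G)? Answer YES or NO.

CNF form of G:
  S -> T0 B | T1 C | T1 T2 | T2 A | c
  A -> T0 T1
  B -> T1 T2 | T3 A | T3 S
  C -> T2 T1 | T3 T3
  T0 -> d
  T1 -> a
  T2 -> b
  T3 -> c

Fill CYK table bottom-up:
  T[0,0] 'a' = {T1}  orig:{}
  T[1,1] 'a' = {T1}  orig:{}
  T[2,2] 'a' = {T1}  orig:{}
  T[0,1] 'aa' = ∅
  T[1,2] 'aa' = ∅
  T[0,2] 'aaa' = ∅

S ∉ T[0,2] ⇒ NO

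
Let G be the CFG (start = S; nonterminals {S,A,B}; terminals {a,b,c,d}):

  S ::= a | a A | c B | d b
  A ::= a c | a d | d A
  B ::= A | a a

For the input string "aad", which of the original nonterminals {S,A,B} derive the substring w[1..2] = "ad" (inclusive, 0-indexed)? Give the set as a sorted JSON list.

Convert to CNF:
  S -> T0 A | T1 B | T2 T3 | a
  A -> T0 T1 | T0 T2 | T2 A
  B -> T0 T0 | T0 T1 | T0 T2 | T2 A
  T0 -> a
  T1 -> c
  T2 -> d
  T3 -> b

Fill CYK table bottom-up, restricted to cells inside w[1..2]:
  cell(1,1) a: {S,T0}  orig:{S}
  cell(2,2) d: {T2}  orig:{}
  cell(1,2) ad: {A,B}

Original NTs in T[1,2] deriving "ad": ["A", "B"]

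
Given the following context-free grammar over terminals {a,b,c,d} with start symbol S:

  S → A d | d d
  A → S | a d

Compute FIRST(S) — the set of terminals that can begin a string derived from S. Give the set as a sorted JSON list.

Compute FIRST by fixpoint:
pass 1:
  A via A→a d: +{a}
  S via S→A d: +{a}
  S via S→d d: +{d}
  FIRST[S]={a,d}  FIRST[A]={a}
pass 2:
  A via A→S: +{d}
  FIRST[S]={a,d}  FIRST[A]={a,d}
pass 3: (stable)
  FIRST[S]={a,d}  FIRST[A]={a,d}

FIRST(S) = ["a", "d"]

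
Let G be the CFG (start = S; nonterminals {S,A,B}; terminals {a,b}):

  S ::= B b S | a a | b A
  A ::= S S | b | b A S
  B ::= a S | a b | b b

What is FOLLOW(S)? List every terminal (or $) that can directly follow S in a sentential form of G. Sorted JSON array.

FIRST sets, iterate to fixpoint:
pass 1:
  A via A→b: +{b}
  B via B→a S: +{a}
  B via B→b b: +{b}
  S via S→B b S: +{a,b}
  FIRST[S]={a,b}  FIRST[A]={b}  FIRST[B]={a,b}
pass 2:
  A via A→S S: +{a}
  FIRST[S]={a,b}  FIRST[A]={a,b}  FIRST[B]={a,b}
pass 3: done
  FIRST[S]={a,b}  FIRST[A]={a,b}  FIRST[B]={a,b}

Compute FOLLOW by fixpoint:
seed FOLLOW(S) with $
round 1:
  A→S S: FOLLOW(S) ⊇ FIRST(S) = {a,b}; new: +{a,b}
  A→b A S: FOLLOW(A) ⊇ FIRST(S) = {a,b}; new: +{a,b}
  S→B b S: FOLLOW(B) ⊇ FIRST(b) = {b}; new: +{b}
  S→b A: FOLLOW(A) ⊇ FOLLOW(S) ⊇ {$,a,b}; new: +{$}
  FOLLOW(S)={$,a,b}  FOLLOW(A)={$,a,b}  FOLLOW(B)={b}
round 2: (stable)
  FOLLOW(S)={$,a,b}  FOLLOW(A)={$,a,b}  FOLLOW(B)={b}

FOLLOW(S) = ["$", "a", "b"]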